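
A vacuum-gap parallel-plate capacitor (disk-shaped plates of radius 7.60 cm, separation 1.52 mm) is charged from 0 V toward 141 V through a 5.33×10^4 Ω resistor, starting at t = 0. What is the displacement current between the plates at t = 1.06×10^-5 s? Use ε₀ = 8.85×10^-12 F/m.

C = ε₀A/d = (8.85×10^-12)(0.01815)/(1.52×10^-3) = 1.057×10^-10 F, so τ = RC = 5.634×10^-6 s.
The conduction current is I(t) = (V₀/R) e^(−t/τ), and the displacement current between the plates equals it.
t/τ = 1.881; I_d = (141/5.33×10^4) · e^(−1.881) = (2.645×10^-3)(0.1524) = 4.03×10^-4 A.

4.03×10^-4 A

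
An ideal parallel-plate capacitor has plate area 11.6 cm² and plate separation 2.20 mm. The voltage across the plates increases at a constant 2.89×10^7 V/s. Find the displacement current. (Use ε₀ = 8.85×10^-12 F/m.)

1.35×10^-4 A

The field between the plates is E = V/d, so dE/dt = (2.89×10^7)/(2.20×10^-3 m) = 1.314×10^10 V/(m·s).
I_d = ε₀ A (dE/dt) = (8.85×10^-12)(1.16×10^-3)(1.314×10^10) = 1.35×10^-4 A.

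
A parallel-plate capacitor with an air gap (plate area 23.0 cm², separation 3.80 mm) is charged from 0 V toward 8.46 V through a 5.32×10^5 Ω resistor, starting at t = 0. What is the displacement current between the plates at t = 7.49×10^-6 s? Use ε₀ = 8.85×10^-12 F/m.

With C = ε₀A/d = (8.85×10^-12)(2.30×10^-3)/(3.80×10^-3) = 5.357×10^-12 F, the time constant is τ = RC = 2.850×10^-6 s, so t/τ = 2.628 and e^(−t/τ) = 0.07222.
I_d = I_cond = (V₀/R) e^(−t/τ) = (1.590×10^-5)(0.07222) = 1.15×10^-6 A.

1.15×10^-6 A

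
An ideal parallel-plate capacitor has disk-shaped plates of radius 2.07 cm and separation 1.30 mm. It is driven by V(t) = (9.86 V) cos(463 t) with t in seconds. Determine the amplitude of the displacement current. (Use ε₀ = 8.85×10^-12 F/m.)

4.18×10^-8 A

(dE/dt)_max = V₀ω/d = 3.512×10^6 V/(m·s); ω = 463 rad/s.
I_d,max = ε₀ A (dE/dt)_max = (8.85×10^-12)(1.346×10^-3)(3.512×10^6) = 4.18×10^-8 A.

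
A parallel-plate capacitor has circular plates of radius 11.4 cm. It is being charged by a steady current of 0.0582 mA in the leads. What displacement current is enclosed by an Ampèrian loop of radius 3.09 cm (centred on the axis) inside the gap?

4.28×10^-6 A

By continuity the displacement current in the gap matches the conduction current: I_d = 5.82×10^-5 A.
Through an area πr² the displacement current is I_d·(πr²/πR²) = I_d (r/R)² = 4.28×10^-6 A.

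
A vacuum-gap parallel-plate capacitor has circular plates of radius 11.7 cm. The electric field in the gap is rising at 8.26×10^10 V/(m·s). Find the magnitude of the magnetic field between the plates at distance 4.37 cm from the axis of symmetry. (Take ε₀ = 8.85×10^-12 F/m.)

Total displacement current: I_d = ε₀(πR²)(dE/dt) = (8.85×10^-12)(0.04301)(8.26×10^10) = 0.03144 A.
An Ampèrian loop of radius r encloses a fraction (r/R)² of I_d. Then B·2πr = μ₀ I_d (r/R)², giving B = μ₀ I_d r/(2πR²) = 2.01×10^-8 T.

2.01×10^-8 T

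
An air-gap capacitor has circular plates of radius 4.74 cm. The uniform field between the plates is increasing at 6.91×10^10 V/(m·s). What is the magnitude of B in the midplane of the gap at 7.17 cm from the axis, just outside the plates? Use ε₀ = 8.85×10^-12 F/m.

I_d = ε₀ dΦ_E/dt = ε₀ πR² (dE/dt) = (8.85×10^-12)(7.058×10^-3)(6.91×10^10) = 4.316×10^-3 A through the full plate area.
With r > R the enclosed displacement current is the full I_d; B = μ₀ I_d / (2πr) = 1.20×10^-8 T.

1.20×10^-8 T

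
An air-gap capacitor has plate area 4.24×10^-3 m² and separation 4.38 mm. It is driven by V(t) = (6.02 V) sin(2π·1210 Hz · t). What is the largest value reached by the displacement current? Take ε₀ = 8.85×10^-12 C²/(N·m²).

3.92×10^-7 A

The displacement current equals the conduction current C dV/dt, which peaks at C V₀ ω.
With C = ε₀A/d = (8.85×10^-12)(4.24×10^-3)/(4.38×10^-3) = 8.567×10^-12 F and ω = 2πf = 7603 rad/s, I_d,max = (8.567×10^-12)(6.02)(7603) = 3.92×10^-7 A.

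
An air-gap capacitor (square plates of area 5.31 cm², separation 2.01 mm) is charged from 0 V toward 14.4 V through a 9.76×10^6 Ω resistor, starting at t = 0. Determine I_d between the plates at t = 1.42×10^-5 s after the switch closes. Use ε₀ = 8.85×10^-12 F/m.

C = ε₀A/d = (8.85×10^-12)(5.31×10^-4)/(2.01×10^-3) = 2.338×10^-12 F and τ = RC = 2.282×10^-5 s. I_d in the gap equals the RC charging current.
I_d(t) = (V₀/R) e^(−t/τ) = 1.475×10^-6 · e^(−0.6223) = 7.92×10^-7 A.

7.92×10^-7 A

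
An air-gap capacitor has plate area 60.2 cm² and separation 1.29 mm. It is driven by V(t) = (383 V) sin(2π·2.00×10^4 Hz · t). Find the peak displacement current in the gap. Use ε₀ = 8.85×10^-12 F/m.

1.99×10^-3 A

(dE/dt)_max = V₀ω/d = 3.732×10^10 V/(m·s); ω = 2πf = 1.257×10^5 rad/s.
I_d,max = ε₀ A (dE/dt)_max = (8.85×10^-12)(6.02×10^-3)(3.732×10^10) = 1.99×10^-3 A.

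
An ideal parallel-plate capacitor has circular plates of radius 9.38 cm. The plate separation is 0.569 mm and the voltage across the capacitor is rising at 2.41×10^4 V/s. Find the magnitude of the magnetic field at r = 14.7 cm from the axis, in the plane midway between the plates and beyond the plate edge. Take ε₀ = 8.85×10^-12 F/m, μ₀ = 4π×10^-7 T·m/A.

dE/dt = (dV/dt)/d = 4.236×10^7 V/(m·s); I_d = ε₀(πR²)(dE/dt) = (8.85×10^-12)(0.02764)(4.236×10^7) = 1.036×10^-5 A.
With r > R the enclosed displacement current is the full I_d; B = μ₀ I_d / (2πr) = 1.41×10^-11 T.

1.41×10^-11 T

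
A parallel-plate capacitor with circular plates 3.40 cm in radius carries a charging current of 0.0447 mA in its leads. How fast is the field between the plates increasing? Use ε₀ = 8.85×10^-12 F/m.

By continuity, I_d in the gap equals the 0.0447 mA flowing in the wire.
Then dE/dt = I_d/(ε₀A) = 1.39×10^9 V/(m·s).

1.39×10^9 V/(m·s)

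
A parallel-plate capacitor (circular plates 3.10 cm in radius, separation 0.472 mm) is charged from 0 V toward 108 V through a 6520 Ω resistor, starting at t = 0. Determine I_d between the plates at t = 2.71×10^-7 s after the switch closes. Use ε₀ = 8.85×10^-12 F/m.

With C = ε₀A/d = (8.85×10^-12)(3.019×10^-3)/(4.72×10^-4) = 5.661×10^-11 F, the time constant is τ = RC = 3.691×10^-7 s, so t/τ = 0.7342 and e^(−t/τ) = 0.4799.
I_d = I_cond = (V₀/R) e^(−t/τ) = (0.01656)(0.4799) = 7.95×10^-3 A.

7.95×10^-3 A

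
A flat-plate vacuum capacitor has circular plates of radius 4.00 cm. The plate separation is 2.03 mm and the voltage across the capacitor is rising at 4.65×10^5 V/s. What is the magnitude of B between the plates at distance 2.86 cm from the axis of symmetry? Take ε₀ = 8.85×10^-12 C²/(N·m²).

With E = V/d, dE/dt = 2.291×10^8 V/(m·s) and πR² = 5.027×10^-3 m², giving I_d = ε₀ πR² dE/dt = 1.019×10^-5 A.
∮B·dl = μ₀ I_d,enc with I_d,enc = I_d r²/R² = 5.209×10^-6 A; so B = μ₀ I_d,enc/(2πr) = 3.64×10^-11 T.

3.64×10^-11 T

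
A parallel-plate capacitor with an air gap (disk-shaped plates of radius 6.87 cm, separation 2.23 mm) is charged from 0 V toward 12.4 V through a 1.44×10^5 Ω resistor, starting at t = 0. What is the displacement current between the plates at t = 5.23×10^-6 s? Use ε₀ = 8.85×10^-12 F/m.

C = ε₀A/d = (8.85×10^-12)(0.01483)/(2.23×10^-3) = 5.885×10^-11 F and τ = RC = 8.474×10^-6 s. I_d in the gap equals the RC charging current.
I_d(t) = (V₀/R) e^(−t/τ) = 8.611×10^-5 · e^(−0.6172) = 4.65×10^-5 A.

4.65×10^-5 A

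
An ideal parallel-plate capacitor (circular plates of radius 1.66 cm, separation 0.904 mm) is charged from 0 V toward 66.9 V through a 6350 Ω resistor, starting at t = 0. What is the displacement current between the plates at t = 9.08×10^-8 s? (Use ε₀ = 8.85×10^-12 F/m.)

With C = ε₀A/d = (8.85×10^-12)(8.657×10^-4)/(9.04×10^-4) = 8.475×10^-12 F, the time constant is τ = RC = 5.382×10^-8 s, so t/τ = 1.687 and e^(−t/τ) = 0.1851.
I_d = I_cond = (V₀/R) e^(−t/τ) = (0.01054)(0.1851) = 1.95×10^-3 A.

1.95×10^-3 A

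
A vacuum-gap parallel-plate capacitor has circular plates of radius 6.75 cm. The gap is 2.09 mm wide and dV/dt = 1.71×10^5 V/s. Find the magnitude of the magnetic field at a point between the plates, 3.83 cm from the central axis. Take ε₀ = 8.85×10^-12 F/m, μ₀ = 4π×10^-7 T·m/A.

dE/dt = (dV/dt)/d = 8.182×10^7 V/(m·s); I_d = ε₀(πR²)(dE/dt) = (8.85×10^-12)(0.01431)(8.182×10^7) = 1.036×10^-5 A.
An Ampèrian loop of radius r encloses a fraction (r/R)² of I_d. Then B·2πr = μ₀ I_d (r/R)², giving B = μ₀ I_d r/(2πR²) = 1.74×10^-11 T.

1.74×10^-11 T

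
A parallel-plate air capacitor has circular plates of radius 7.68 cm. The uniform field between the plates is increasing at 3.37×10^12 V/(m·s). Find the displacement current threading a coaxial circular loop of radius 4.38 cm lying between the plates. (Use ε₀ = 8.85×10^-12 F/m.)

I_d = ε₀ dΦ_E/dt = ε₀ πR² (dE/dt) = (8.85×10^-12)(0.01853)(3.37×10^12) = 0.5526 A through the full plate area.
Through an area πr² the displacement current is I_d·(πr²/πR²) = I_d (r/R)² = 0.180 A.

0.180 A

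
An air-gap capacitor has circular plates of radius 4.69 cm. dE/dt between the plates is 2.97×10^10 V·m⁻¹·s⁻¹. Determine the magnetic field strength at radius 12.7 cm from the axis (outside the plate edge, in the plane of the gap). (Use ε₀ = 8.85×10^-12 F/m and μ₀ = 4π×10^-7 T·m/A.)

Through the whole plate area (πR² = 6.910×10^-3 m²), I_d = ε₀ πR² dE/dt = 1.816×10^-3 A.
For r ≥ R the full I_d is enclosed: B = μ₀ I_d/(2πr) = (4π×10^-7)(1.816×10^-3)/(2π·0.127) = 2.86×10^-9 T.

2.86×10^-9 T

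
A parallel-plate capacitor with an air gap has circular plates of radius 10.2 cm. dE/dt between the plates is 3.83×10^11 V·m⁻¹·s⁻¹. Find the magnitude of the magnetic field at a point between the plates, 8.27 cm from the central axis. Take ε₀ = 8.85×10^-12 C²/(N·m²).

1.76×10^-7 T

Through the whole plate area (πR² = 0.03269 m²), I_d = ε₀ πR² dE/dt = 0.1108 A.
An Ampèrian loop of radius r encloses a fraction (r/R)² of I_d. Then B·2πr = μ₀ I_d (r/R)², giving B = μ₀ I_d r/(2πR²) = 1.76×10^-7 T.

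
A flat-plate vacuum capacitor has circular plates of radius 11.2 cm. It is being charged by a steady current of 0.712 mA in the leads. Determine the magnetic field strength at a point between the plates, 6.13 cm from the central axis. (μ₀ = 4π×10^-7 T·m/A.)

No conduction current crosses the gap, so I_d there equals the 7.12×10^-4 A in the leads.
An Ampèrian loop of radius r encloses a fraction (r/R)² of I_d. Then B·2πr = μ₀ I_d (r/R)², giving B = μ₀ I_d r/(2πR²) = 6.96×10^-10 T.

6.96×10^-10 T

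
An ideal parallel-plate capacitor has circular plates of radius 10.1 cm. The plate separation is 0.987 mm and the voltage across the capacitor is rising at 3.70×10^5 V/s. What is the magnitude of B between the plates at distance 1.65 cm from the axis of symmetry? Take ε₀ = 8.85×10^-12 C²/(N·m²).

dE/dt = (dV/dt)/d = 3.749×10^8 V/(m·s); I_d = ε₀(πR²)(dE/dt) = (8.85×10^-12)(0.03205)(3.749×10^8) = 1.063×10^-4 A.
∮B·dl = μ₀ I_d,enc with I_d,enc = I_d r²/R² = 2.837×10^-6 A; so B = μ₀ I_d,enc/(2πr) = 3.44×10^-11 T.

3.44×10^-11 T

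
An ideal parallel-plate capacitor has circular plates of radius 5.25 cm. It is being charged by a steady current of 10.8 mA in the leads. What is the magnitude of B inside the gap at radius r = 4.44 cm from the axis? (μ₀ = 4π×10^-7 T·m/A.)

3.48×10^-8 T

No conduction current crosses the gap, so I_d there equals the 0.0108 A in the leads.
For r < R the Ampère–Maxwell law gives B(2πr) = μ₀ I_d (r²/R²), so B = μ₀ I_d r/(2πR²) = (4π×10^-7)(0.0108)(0.0444)/(2π·0.0525²) = 3.48×10^-8 T.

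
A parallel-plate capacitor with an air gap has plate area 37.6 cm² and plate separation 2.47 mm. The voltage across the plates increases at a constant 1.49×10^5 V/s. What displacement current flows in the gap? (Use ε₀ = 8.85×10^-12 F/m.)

E = V/d so dE/dt = (dV/dt)/d = 6.032×10^7 V/(m·s), and I_d = ε₀ A dE/dt = (8.85×10^-12)(3.76×10^-3)(6.032×10^7) = 2.01×10^-6 A.

2.01×10^-6 A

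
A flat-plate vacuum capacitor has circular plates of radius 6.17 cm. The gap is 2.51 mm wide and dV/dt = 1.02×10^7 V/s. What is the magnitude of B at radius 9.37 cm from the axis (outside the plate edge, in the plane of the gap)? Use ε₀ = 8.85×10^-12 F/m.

9.18×10^-10 T

With E = V/d, dE/dt = 4.064×10^9 V/(m·s) and πR² = 0.01196 m², giving I_d = ε₀ πR² dE/dt = 4.302×10^-4 A.
For r ≥ R the full I_d is enclosed: B = μ₀ I_d/(2πr) = (4π×10^-7)(4.302×10^-4)/(2π·0.0937) = 9.18×10^-10 T.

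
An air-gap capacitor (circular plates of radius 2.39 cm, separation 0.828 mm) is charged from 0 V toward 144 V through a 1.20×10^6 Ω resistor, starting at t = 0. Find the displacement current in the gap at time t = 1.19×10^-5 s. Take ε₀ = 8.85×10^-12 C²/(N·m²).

C = ε₀A/d = (8.85×10^-12)(1.795×10^-3)/(8.28×10^-4) = 1.919×10^-11 F, so τ = RC = 2.303×10^-5 s.
The conduction current is I(t) = (V₀/R) e^(−t/τ), and the displacement current between the plates equals it.
t/τ = 0.5167; I_d = (144/1.20×10^6) · e^(−0.5167) = (1.200×10^-4)(0.5965) = 7.16×10^-5 A.

7.16×10^-5 A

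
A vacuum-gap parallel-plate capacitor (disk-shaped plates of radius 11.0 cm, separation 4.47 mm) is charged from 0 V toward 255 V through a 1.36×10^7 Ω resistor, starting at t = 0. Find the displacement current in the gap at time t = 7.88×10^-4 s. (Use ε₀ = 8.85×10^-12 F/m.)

C = ε₀A/d = (8.85×10^-12)(0.03801)/(4.47×10^-3) = 7.525×10^-11 F, so τ = RC = 1.023×10^-3 s.
The conduction current is I(t) = (V₀/R) e^(−t/τ), and the displacement current between the plates equals it.
t/τ = 0.7703; I_d = (255/1.36×10^7) · e^(−0.7703) = (1.875×10^-5)(0.4629) = 8.68×10^-6 A.

8.68×10^-6 A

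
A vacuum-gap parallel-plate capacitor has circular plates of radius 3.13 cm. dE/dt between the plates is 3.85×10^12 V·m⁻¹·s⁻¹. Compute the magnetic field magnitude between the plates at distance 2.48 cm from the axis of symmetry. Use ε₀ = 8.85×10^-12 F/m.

5.31×10^-7 T

I_d = ε₀ dΦ_E/dt = ε₀ πR² (dE/dt) = (8.85×10^-12)(3.078×10^-3)(3.85×10^12) = 0.1049 A through the full plate area.
For r < R the Ampère–Maxwell law gives B(2πr) = μ₀ I_d (r²/R²), so B = μ₀ I_d r/(2πR²) = (4π×10^-7)(0.1049)(0.0248)/(2π·0.0313²) = 5.31×10^-7 T.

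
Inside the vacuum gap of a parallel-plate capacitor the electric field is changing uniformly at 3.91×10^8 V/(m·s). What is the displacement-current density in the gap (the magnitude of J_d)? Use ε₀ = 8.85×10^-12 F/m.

J_d = ε₀ dE/dt = (8.85×10^-12)(3.91×10^8) = 3.46×10^-3 A/m².

3.46×10^-3 A/m²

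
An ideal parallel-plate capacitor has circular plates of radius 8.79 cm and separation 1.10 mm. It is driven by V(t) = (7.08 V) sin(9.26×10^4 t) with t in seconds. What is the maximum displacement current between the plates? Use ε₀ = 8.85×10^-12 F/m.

C = ε₀A/d = (8.85×10^-12)(0.02427)/(1.10×10^-3) = 1.953×10^-10 F; ω = 9.26×10^4 rad/s.
I_d = C dV/dt, so |I_d|_max = C V₀ ω = (1.953×10^-10)(7.08)(9.26×10^4) = 1.28×10^-4 A.

1.28×10^-4 A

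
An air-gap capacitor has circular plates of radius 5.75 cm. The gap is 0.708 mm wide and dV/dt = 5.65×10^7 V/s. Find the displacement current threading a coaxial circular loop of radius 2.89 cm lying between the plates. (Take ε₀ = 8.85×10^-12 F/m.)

1.85×10^-3 A

dE/dt = (dV/dt)/d = 7.980×10^10 V/(m·s); I_d = ε₀(πR²)(dE/dt) = (8.85×10^-12)(0.01039)(7.980×10^10) = 7.338×10^-3 A.
Since J_d is uniform, the enclosed fraction is (r/R)² = 0.2526, giving I_d,enc = 1.85×10^-3 A.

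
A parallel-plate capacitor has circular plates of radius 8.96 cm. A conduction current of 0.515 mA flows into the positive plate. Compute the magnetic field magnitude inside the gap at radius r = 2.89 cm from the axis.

3.71×10^-10 T

Between the plates the displacement current equals the wire current: I_d = 0.515 mA = 5.15×10^-4 A.
An Ampèrian loop of radius r encloses a fraction (r/R)² of I_d. Then B·2πr = μ₀ I_d (r/R)², giving B = μ₀ I_d r/(2πR²) = 3.71×10^-10 T.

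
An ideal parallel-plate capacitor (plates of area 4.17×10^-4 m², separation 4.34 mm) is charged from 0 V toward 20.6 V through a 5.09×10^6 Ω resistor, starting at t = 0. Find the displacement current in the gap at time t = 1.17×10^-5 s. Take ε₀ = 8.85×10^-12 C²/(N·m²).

With C = ε₀A/d = (8.85×10^-12)(4.17×10^-4)/(4.34×10^-3) = 8.503×10^-13 F, the time constant is τ = RC = 4.328×10^-6 s, so t/τ = 2.703 and e^(−t/τ) = 0.06700.
I_d = I_cond = (V₀/R) e^(−t/τ) = (4.047×10^-6)(0.06700) = 2.71×10^-7 A.

2.71×10^-7 A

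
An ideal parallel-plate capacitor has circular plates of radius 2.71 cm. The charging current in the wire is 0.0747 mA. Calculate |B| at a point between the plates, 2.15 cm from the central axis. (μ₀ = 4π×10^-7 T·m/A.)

4.37×10^-10 T

By continuity the displacement current in the gap matches the conduction current: I_d = 7.47×10^-5 A.
An Ampèrian loop of radius r encloses a fraction (r/R)² of I_d. Then B·2πr = μ₀ I_d (r/R)², giving B = μ₀ I_d r/(2πR²) = 4.37×10^-10 T.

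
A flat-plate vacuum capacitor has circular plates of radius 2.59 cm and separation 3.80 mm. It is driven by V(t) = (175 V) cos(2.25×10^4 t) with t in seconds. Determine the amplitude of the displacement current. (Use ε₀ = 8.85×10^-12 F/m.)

C = ε₀A/d = (8.85×10^-12)(2.107×10^-3)/(3.80×10^-3) = 4.907×10^-12 F; ω = 2.25×10^4 rad/s.
I_d = C dV/dt, so |I_d|_max = C V₀ ω = (4.907×10^-12)(175)(2.25×10^4) = 1.93×10^-5 A.

1.93×10^-5 A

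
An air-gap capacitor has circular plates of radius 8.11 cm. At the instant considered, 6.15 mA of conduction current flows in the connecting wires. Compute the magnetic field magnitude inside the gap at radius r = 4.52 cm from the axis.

Between the plates the displacement current equals the wire current: I_d = 6.15 mA = 6.15×10^-3 A.
An Ampèrian loop of radius r encloses a fraction (r/R)² of I_d. Then B·2πr = μ₀ I_d (r/R)², giving B = μ₀ I_d r/(2πR²) = 8.45×10^-9 T.

8.45×10^-9 T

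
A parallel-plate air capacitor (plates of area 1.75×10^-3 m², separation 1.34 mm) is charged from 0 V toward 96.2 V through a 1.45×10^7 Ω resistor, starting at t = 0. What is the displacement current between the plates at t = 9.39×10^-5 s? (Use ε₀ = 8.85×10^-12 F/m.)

C = ε₀A/d = (8.85×10^-12)(1.75×10^-3)/(1.34×10^-3) = 1.156×10^-11 F and τ = RC = 1.676×10^-4 s. I_d in the gap equals the RC charging current.
I_d(t) = (V₀/R) e^(−t/τ) = 6.634×10^-6 · e^(−0.5603) = 3.79×10^-6 A.

3.79×10^-6 A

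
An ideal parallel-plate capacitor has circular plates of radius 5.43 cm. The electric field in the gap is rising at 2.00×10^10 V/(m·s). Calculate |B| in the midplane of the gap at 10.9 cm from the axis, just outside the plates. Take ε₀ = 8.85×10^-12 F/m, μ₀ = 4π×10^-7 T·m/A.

3.01×10^-9 T

I_d = ε₀ dΦ_E/dt = ε₀ πR² (dE/dt) = (8.85×10^-12)(9.263×10^-3)(2.00×10^10) = 1.640×10^-3 A through the full plate area.
For r ≥ R the full I_d is enclosed: B = μ₀ I_d/(2πr) = (4π×10^-7)(1.640×10^-3)/(2π·0.109) = 3.01×10^-9 T.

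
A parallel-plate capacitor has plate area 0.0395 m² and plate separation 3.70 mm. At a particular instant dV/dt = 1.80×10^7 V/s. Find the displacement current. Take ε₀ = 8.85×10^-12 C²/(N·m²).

1.70×10^-3 A

The field between the plates is E = V/d, so dE/dt = (1.80×10^7)/(3.70×10^-3 m) = 4.865×10^9 V/(m·s).
I_d = ε₀ A (dE/dt) = (8.85×10^-12)(0.0395)(4.865×10^9) = 1.70×10^-3 A.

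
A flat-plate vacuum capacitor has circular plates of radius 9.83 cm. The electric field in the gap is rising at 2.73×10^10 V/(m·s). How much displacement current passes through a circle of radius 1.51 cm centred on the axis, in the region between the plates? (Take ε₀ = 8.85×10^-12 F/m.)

1.73×10^-4 A

I_d = ε₀ dΦ_E/dt = ε₀ πR² (dE/dt) = (8.85×10^-12)(0.03036)(2.73×10^10) = 7.335×10^-3 A through the full plate area.
The field is uniform, so I_d,enc = I_d (r/R)² = (7.335×10^-3)(1.51/9.83)² = 1.73×10^-4 A.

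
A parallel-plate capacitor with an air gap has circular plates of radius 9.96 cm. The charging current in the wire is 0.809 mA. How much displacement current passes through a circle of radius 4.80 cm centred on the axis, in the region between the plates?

By continuity the displacement current in the gap matches the conduction current: I_d = 8.09×10^-4 A.
The field is uniform, so I_d,enc = I_d (r/R)² = (8.09×10^-4)(4.80/9.96)² = 1.88×10^-4 A.

1.88×10^-4 A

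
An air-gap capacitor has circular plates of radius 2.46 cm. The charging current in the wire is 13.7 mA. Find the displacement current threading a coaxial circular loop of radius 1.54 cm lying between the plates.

5.37×10^-3 A

Between the plates the displacement current equals the wire current: I_d = 13.7 mA = 0.0137 A.
Through an area πr² the displacement current is I_d·(πr²/πR²) = I_d (r/R)² = 5.37×10^-3 A.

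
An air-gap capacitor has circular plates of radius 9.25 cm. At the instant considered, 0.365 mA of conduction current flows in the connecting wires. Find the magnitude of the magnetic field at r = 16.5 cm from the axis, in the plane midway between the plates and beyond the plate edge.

No conduction current crosses the gap, so I_d there equals the 3.65×10^-4 A in the leads.
Outside the plates the loop encloses all of I_d, so B·2πr = μ₀ I_d and B = 4.42×10^-10 T.

4.42×10^-10 T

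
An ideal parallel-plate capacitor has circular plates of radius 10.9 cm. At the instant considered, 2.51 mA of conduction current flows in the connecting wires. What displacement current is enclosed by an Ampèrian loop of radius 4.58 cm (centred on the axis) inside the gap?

No conduction current crosses the gap, so I_d there equals the 2.51×10^-3 A in the leads.
Since J_d is uniform, the enclosed fraction is (r/R)² = 0.1766, giving I_d,enc = 4.43×10^-4 A.

4.43×10^-4 A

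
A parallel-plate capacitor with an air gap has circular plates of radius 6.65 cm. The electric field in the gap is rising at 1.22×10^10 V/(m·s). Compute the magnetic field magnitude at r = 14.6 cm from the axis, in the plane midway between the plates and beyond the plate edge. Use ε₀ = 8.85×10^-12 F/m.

2.05×10^-9 T

I_d = ε₀ dΦ_E/dt = ε₀ πR² (dE/dt) = (8.85×10^-12)(0.01389)(1.22×10^10) = 1.500×10^-3 A through the full plate area.
With r > R the enclosed displacement current is the full I_d; B = μ₀ I_d / (2πr) = 2.05×10^-9 T.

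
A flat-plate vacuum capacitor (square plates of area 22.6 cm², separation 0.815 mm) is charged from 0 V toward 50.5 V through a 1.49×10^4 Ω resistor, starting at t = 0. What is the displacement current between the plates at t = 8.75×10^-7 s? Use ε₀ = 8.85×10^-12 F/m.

C = ε₀A/d = (8.85×10^-12)(2.26×10^-3)/(8.15×10^-4) = 2.454×10^-11 F, so τ = RC = 3.656×10^-7 s.
The conduction current is I(t) = (V₀/R) e^(−t/τ), and the displacement current between the plates equals it.
t/τ = 2.393; I_d = (50.5/1.49×10^4) · e^(−2.393) = (3.389×10^-3)(0.09136) = 3.10×10^-4 A.

3.10×10^-4 A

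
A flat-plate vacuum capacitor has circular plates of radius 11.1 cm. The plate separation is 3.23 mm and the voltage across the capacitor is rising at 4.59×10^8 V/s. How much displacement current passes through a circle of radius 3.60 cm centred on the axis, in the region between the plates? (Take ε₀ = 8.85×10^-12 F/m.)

5.12×10^-3 A

With E = V/d, dE/dt = 1.421×10^11 V/(m·s) and πR² = 0.03871 m², giving I_d = ε₀ πR² dE/dt = 0.04868 A.
The field is uniform, so I_d,enc = I_d (r/R)² = (0.04868)(3.60/11.1)² = 5.12×10^-3 A.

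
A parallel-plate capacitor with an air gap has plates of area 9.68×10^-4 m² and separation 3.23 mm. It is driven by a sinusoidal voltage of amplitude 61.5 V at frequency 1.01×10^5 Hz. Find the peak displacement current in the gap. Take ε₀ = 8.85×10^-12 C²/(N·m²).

1.04×10^-4 A

C = ε₀A/d = (8.85×10^-12)(9.68×10^-4)/(3.23×10^-3) = 2.652×10^-12 F; ω = 2πf = 6.346×10^5 rad/s.
I_d = C dV/dt, so |I_d|_max = C V₀ ω = (2.652×10^-12)(61.5)(6.346×10^5) = 1.04×10^-4 A.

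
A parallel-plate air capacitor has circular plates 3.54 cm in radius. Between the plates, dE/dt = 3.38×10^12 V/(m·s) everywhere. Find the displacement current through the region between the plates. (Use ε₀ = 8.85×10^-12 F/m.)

I_d = ε₀ A (dE/dt) = (8.85×10^-12)(3.937×10^-3 m²)(3.38×10^12) = 0.118 A.

0.118 A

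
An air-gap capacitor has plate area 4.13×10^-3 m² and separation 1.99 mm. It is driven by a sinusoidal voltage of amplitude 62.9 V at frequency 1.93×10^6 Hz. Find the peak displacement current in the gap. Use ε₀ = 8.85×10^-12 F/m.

0.0140 A

The displacement current equals the conduction current C dV/dt, which peaks at C V₀ ω.
With C = ε₀A/d = (8.85×10^-12)(4.13×10^-3)/(1.99×10^-3) = 1.837×10^-11 F and ω = 2πf = 1.213×10^7 rad/s, I_d,max = (1.837×10^-11)(62.9)(1.213×10^7) = 0.0140 A.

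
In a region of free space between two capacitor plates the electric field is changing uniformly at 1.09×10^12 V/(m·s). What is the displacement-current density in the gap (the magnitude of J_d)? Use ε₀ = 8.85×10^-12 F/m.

J_d = ε₀ dE/dt = (8.85×10^-12)(1.09×10^12) = 9.65 A/m².

9.65 A/m²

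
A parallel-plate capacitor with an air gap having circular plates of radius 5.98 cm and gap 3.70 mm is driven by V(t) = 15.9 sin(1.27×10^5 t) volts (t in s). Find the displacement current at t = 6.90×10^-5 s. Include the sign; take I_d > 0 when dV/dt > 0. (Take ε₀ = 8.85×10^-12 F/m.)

C = ε₀A/d = (8.85×10^-12)(0.01123)/(3.70×10^-3) = 2.686×10^-11 F. dV/dt = V₀ω·cos(ωt); at ωt = 8.763 rad this factor is -0.7889.
I_d = C dV/dt = (2.686×10^-11)(15.9)(1.27×10^5)(-0.7889) = -4.28×10^-5 A.

-4.28×10^-5 A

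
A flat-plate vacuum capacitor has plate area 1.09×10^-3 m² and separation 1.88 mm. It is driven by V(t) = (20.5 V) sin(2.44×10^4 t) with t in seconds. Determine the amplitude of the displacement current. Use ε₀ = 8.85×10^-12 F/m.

2.57×10^-6 A

C = ε₀A/d = (8.85×10^-12)(1.09×10^-3)/(1.88×10^-3) = 5.131×10^-12 F; ω = 2.44×10^4 rad/s.
I_d = C dV/dt, so |I_d|_max = C V₀ ω = (5.131×10^-12)(20.5)(2.44×10^4) = 2.57×10^-6 A.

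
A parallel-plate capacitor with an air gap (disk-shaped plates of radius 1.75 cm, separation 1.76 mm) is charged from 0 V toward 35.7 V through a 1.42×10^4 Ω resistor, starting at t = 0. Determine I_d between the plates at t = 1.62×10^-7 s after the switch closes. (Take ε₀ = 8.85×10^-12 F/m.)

With C = ε₀A/d = (8.85×10^-12)(9.621×10^-4)/(1.76×10^-3) = 4.838×10^-12 F, the time constant is τ = RC = 6.870×10^-8 s, so t/τ = 2.358 and e^(−t/τ) = 0.09461.
I_d = I_cond = (V₀/R) e^(−t/τ) = (2.514×10^-3)(0.09461) = 2.38×10^-4 A.

2.38×10^-4 A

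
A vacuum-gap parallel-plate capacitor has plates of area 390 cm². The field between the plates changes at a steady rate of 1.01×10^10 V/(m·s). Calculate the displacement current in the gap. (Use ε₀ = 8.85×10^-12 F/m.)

The displacement current is ε₀ times dΦ_E/dt = ε₀ A dE/dt = (8.85×10^-12)(0.0390)(1.01×10^10) = 3.49×10^-3 A.

3.49×10^-3 A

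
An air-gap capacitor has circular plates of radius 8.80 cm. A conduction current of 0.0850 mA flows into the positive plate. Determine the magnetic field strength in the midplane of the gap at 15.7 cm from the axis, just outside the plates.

No conduction current crosses the gap, so I_d there equals the 8.50×10^-5 A in the leads.
With r > R the enclosed displacement current is the full I_d; B = μ₀ I_d / (2πr) = 1.08×10^-10 T.

1.08×10^-10 T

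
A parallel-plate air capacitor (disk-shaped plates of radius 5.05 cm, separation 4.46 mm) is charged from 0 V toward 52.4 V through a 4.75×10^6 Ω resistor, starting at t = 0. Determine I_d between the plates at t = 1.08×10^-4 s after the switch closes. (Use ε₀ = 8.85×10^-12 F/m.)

C = ε₀A/d = (8.85×10^-12)(8.012×10^-3)/(4.46×10^-3) = 1.590×10^-11 F and τ = RC = 7.553×10^-5 s. I_d in the gap equals the RC charging current.
I_d(t) = (V₀/R) e^(−t/τ) = 1.103×10^-5 · e^(−1.430) = 2.64×10^-6 A.

2.64×10^-6 A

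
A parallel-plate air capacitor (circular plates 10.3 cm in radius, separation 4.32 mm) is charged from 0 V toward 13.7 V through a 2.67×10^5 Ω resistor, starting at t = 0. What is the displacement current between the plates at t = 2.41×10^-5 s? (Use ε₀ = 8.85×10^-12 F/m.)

C = ε₀A/d = (8.85×10^-12)(0.03333)/(4.32×10^-3) = 6.828×10^-11 F and τ = RC = 1.823×10^-5 s. I_d in the gap equals the RC charging current.
I_d(t) = (V₀/R) e^(−t/τ) = 5.131×10^-5 · e^(−1.322) = 1.37×10^-5 A.

1.37×10^-5 A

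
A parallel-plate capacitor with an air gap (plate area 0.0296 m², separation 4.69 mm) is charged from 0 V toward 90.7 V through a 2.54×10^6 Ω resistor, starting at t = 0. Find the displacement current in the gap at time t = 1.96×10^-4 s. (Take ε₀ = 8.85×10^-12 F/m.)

C = ε₀A/d = (8.85×10^-12)(0.0296)/(4.69×10^-3) = 5.586×10^-11 F, so τ = RC = 1.419×10^-4 s.
The conduction current is I(t) = (V₀/R) e^(−t/τ), and the displacement current between the plates equals it.
t/τ = 1.381; I_d = (90.7/2.54×10^6) · e^(−1.381) = (3.571×10^-5)(0.2513) = 8.97×10^-6 A.

8.97×10^-6 A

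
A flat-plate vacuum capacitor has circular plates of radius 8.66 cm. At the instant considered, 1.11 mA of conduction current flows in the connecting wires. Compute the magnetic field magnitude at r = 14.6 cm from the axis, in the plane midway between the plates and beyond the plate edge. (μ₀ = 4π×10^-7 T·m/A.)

1.52×10^-9 T

Between the plates the displacement current equals the wire current: I_d = 1.11 mA = 1.11×10^-3 A.
With r > R the enclosed displacement current is the full I_d; B = μ₀ I_d / (2πr) = 1.52×10^-9 T.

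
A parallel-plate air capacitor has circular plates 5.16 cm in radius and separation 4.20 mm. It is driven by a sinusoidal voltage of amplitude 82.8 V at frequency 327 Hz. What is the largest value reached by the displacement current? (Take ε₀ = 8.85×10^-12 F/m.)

The displacement current equals the conduction current C dV/dt, which peaks at C V₀ ω.
With C = ε₀A/d = (8.85×10^-12)(8.365×10^-3)/(4.20×10^-3) = 1.763×10^-11 F and ω = 2πf = 2055 rad/s, I_d,max = (1.763×10^-11)(82.8)(2055) = 3.00×10^-6 A.

3.00×10^-6 A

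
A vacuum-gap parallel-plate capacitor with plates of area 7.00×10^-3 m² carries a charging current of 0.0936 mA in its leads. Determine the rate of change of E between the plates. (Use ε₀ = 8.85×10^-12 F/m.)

By continuity, I_d in the gap equals the 0.0936 mA flowing in the wire.
Then dE/dt = I_d/(ε₀A) = 1.51×10^9 V/(m·s).

1.51×10^9 V/(m·s)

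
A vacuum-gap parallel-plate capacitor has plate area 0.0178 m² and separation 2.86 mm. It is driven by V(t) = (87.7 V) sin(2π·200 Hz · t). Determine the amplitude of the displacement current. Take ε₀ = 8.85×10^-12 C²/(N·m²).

C = ε₀A/d = (8.85×10^-12)(0.0178)/(2.86×10^-3) = 5.508×10^-11 F; ω = 2πf = 1257 rad/s.
I_d = C dV/dt, so |I_d|_max = C V₀ ω = (5.508×10^-11)(87.7)(1257) = 6.07×10^-6 A.

6.07×10^-6 A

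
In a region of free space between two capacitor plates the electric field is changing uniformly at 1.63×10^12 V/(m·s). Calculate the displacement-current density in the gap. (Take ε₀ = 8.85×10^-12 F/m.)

14.4 A/m²

J_d = ε₀ ∂E/∂t, so J_d = 14.4 A/m².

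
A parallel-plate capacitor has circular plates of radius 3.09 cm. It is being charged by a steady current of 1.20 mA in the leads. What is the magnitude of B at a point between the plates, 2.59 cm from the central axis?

By continuity the displacement current in the gap matches the conduction current: I_d = 1.20×10^-3 A.
For r < R the Ampère–Maxwell law gives B(2πr) = μ₀ I_d (r²/R²), so B = μ₀ I_d r/(2πR²) = (4π×10^-7)(1.20×10^-3)(0.0259)/(2π·0.0309²) = 6.51×10^-9 T.

6.51×10^-9 T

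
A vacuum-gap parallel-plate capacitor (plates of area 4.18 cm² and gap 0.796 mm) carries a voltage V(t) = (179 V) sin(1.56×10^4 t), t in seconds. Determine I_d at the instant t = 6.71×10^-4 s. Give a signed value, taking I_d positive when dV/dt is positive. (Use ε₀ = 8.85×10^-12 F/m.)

-6.54×10^-6 A

dE/dt = (V₀ω/d)·cos(ωt) with ωt = 10.4676 rad: (179)(1.56×10^4)(-0.5038)/(7.96×10^-4) = -1.767×10^9 V/(m·s).
I_d = ε₀ A dE/dt = (8.85×10^-12)(4.18×10^-4)(-1.767×10^9) = -6.54×10^-6 A.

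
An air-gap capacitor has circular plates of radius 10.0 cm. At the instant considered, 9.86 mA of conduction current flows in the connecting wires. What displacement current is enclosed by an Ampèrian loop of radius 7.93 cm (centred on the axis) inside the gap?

By continuity the displacement current in the gap matches the conduction current: I_d = 9.86×10^-3 A.
Since J_d is uniform, the enclosed fraction is (r/R)² = 0.6288, giving I_d,enc = 6.20×10^-3 A.

6.20×10^-3 A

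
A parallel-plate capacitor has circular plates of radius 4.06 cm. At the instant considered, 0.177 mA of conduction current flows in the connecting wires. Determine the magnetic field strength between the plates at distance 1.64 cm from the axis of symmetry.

3.52×10^-10 T

By continuity the displacement current in the gap matches the conduction current: I_d = 1.77×10^-4 A.
For r < R the Ampère–Maxwell law gives B(2πr) = μ₀ I_d (r²/R²), so B = μ₀ I_d r/(2πR²) = (4π×10^-7)(1.77×10^-4)(0.0164)/(2π·0.0406²) = 3.52×10^-10 T.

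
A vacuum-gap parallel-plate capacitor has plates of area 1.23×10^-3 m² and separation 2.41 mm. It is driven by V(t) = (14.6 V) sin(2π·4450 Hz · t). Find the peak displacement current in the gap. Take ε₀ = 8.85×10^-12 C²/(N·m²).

1.84×10^-6 A

(dE/dt)_max = V₀ω/d = 1.694×10^8 V/(m·s); ω = 2πf = 2.796×10^4 rad/s.
I_d,max = ε₀ A (dE/dt)_max = (8.85×10^-12)(1.23×10^-3)(1.694×10^8) = 1.84×10^-6 A.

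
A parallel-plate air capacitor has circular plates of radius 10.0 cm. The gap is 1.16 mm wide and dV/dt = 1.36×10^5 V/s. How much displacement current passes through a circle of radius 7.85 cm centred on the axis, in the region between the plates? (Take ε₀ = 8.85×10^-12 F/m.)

2.01×10^-5 A

dE/dt = (dV/dt)/d = 1.172×10^8 V/(m·s); I_d = ε₀(πR²)(dE/dt) = (8.85×10^-12)(0.03142)(1.172×10^8) = 3.259×10^-5 A.
The field is uniform, so I_d,enc = I_d (r/R)² = (3.259×10^-5)(7.85/10.0)² = 2.01×10^-5 A.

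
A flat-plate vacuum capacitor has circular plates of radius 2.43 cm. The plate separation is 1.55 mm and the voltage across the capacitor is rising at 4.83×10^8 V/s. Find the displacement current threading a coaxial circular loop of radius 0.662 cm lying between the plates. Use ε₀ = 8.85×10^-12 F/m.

3.80×10^-4 A

With E = V/d, dE/dt = 3.116×10^11 V/(m·s) and πR² = 1.855×10^-3 m², giving I_d = ε₀ πR² dE/dt = 5.115×10^-3 A.
Since J_d is uniform, the enclosed fraction is (r/R)² = 0.07422, giving I_d,enc = 3.80×10^-4 A.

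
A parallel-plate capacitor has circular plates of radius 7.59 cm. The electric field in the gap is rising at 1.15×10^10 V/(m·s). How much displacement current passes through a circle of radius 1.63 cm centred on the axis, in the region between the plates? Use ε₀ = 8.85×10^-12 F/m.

8.50×10^-5 A

Through the whole plate area (πR² = 0.01810 m²), I_d = ε₀ πR² dE/dt = 1.842×10^-3 A.
The field is uniform, so I_d,enc = I_d (r/R)² = (1.842×10^-3)(1.63/7.59)² = 8.50×10^-5 A.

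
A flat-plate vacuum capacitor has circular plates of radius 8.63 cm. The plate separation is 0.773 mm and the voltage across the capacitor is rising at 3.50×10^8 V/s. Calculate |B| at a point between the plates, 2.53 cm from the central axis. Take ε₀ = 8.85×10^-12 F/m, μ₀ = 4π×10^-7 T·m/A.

dE/dt = (dV/dt)/d = 4.528×10^11 V/(m·s); I_d = ε₀(πR²)(dE/dt) = (8.85×10^-12)(0.02340)(4.528×10^11) = 0.09377 A.
An Ampèrian loop of radius r encloses a fraction (r/R)² of I_d. Then B·2πr = μ₀ I_d (r/R)², giving B = μ₀ I_d r/(2πR²) = 6.37×10^-8 T.

6.37×10^-8 T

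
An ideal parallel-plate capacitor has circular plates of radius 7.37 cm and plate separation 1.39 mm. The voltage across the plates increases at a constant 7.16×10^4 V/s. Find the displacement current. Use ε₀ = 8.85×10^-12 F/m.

7.78×10^-6 A

The field between the plates is E = V/d, so dE/dt = (7.16×10^4)/(1.39×10^-3 m) = 5.151×10^7 V/(m·s).
I_d = ε₀ A (dE/dt) = (8.85×10^-12)(0.01706)(5.151×10^7) = 7.78×10^-6 A.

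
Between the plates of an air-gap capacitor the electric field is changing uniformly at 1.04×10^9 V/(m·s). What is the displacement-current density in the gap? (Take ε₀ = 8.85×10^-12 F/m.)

9.20×10^-3 A/m²

J_d = ε₀ dE/dt = (8.85×10^-12)(1.04×10^9) = 9.20×10^-3 A/m².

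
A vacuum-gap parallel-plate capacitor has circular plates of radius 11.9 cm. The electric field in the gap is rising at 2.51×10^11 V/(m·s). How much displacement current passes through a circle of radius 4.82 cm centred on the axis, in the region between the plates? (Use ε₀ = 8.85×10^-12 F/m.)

Total displacement current: I_d = ε₀(πR²)(dE/dt) = (8.85×10^-12)(0.04449)(2.51×10^11) = 0.09883 A.
Since J_d is uniform, the enclosed fraction is (r/R)² = 0.1641, giving I_d,enc = 0.0162 A.

0.0162 A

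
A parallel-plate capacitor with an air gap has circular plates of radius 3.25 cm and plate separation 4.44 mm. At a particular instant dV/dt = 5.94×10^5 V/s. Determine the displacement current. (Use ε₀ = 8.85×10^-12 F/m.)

E = V/d so dE/dt = (dV/dt)/d = 1.338×10^8 V/(m·s), and I_d = ε₀ A dE/dt = (8.85×10^-12)(3.318×10^-3)(1.338×10^8) = 3.93×10^-6 A.

3.93×10^-6 A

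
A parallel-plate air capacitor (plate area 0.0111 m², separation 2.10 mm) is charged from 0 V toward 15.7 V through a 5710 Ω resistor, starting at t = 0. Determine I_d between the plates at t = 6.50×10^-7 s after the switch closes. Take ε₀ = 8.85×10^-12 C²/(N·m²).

2.41×10^-4 A

With C = ε₀A/d = (8.85×10^-12)(0.0111)/(2.10×10^-3) = 4.678×10^-11 F, the time constant is τ = RC = 2.671×10^-7 s, so t/τ = 2.434 and e^(−t/τ) = 0.08769.
I_d = I_cond = (V₀/R) e^(−t/τ) = (2.750×10^-3)(0.08769) = 2.41×10^-4 A.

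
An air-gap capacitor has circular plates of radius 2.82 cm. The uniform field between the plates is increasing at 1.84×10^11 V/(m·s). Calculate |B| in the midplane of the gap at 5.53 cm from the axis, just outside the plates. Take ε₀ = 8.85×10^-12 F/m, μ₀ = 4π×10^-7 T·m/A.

I_d = ε₀ dΦ_E/dt = ε₀ πR² (dE/dt) = (8.85×10^-12)(2.498×10^-3)(1.84×10^11) = 4.068×10^-3 A through the full plate area.
For r ≥ R the full I_d is enclosed: B = μ₀ I_d/(2πr) = (4π×10^-7)(4.068×10^-3)/(2π·0.0553) = 1.47×10^-8 T.

1.47×10^-8 T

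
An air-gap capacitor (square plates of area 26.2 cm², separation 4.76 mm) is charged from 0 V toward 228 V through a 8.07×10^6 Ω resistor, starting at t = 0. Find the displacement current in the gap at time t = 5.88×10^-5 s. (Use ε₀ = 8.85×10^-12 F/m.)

6.33×10^-6 A

C = ε₀A/d = (8.85×10^-12)(2.62×10^-3)/(4.76×10^-3) = 4.871×10^-12 F, so τ = RC = 3.931×10^-5 s.
The conduction current is I(t) = (V₀/R) e^(−t/τ), and the displacement current between the plates equals it.
t/τ = 1.496; I_d = (228/8.07×10^6) · e^(−1.496) = (2.825×10^-5)(0.2240) = 6.33×10^-6 A.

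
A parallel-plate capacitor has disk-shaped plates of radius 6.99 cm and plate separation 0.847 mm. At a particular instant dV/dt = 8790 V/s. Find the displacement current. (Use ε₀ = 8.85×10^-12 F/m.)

1.41×10^-6 A

The displacement current equals the charging current C dV/dt. With C = ε₀A/d = (8.85×10^-12)(0.01535)/(8.47×10^-4) = 1.604×10^-10 F, I_d = (1.604×10^-10)(8790) = 1.41×10^-6 A.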